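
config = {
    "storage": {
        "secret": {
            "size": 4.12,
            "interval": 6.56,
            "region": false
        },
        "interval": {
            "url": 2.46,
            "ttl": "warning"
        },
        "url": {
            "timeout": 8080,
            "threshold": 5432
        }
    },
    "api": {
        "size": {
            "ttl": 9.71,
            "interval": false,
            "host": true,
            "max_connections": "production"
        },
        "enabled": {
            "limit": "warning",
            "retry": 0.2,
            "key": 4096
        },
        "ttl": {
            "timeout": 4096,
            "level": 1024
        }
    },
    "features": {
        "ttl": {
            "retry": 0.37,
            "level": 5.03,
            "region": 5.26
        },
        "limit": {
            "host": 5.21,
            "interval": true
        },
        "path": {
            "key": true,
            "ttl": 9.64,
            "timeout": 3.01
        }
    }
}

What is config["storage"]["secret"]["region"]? False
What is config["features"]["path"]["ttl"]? 9.64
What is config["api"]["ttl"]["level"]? 1024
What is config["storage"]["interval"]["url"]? 2.46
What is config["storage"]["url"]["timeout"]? 8080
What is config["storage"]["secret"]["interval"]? 6.56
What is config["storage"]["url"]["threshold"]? 5432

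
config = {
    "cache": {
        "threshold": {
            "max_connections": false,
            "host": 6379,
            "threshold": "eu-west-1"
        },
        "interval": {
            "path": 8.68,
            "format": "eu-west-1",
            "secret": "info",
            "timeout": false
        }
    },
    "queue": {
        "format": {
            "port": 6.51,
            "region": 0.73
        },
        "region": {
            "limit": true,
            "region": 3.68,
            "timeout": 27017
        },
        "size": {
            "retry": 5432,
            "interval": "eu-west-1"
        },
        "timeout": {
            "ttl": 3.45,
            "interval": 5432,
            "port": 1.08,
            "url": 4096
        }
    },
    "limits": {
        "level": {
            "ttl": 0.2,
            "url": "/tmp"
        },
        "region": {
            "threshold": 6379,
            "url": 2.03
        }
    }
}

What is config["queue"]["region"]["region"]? 3.68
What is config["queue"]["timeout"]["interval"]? 5432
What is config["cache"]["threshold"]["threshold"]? "eu-west-1"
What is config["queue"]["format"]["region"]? 0.73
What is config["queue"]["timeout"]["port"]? 1.08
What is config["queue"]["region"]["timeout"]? 27017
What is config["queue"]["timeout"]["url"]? 4096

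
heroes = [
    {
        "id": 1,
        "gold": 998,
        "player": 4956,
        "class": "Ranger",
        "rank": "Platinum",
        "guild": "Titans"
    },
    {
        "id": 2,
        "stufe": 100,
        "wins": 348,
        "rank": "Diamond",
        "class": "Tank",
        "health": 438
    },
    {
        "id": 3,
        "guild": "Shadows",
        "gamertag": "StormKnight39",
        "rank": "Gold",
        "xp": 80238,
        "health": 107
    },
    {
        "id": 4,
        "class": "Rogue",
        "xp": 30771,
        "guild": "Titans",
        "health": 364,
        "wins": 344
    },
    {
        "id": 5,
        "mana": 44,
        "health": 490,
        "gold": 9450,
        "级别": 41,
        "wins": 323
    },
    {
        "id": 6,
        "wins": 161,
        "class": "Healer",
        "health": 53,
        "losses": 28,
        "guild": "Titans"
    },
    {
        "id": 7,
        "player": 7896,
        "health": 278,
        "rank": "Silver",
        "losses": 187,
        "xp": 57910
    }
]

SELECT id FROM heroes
[1, 2, 3, 4, 5, 6, 7]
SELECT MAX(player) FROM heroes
7896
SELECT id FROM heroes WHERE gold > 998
[5]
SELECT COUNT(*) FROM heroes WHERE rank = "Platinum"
1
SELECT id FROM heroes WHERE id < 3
[1, 2]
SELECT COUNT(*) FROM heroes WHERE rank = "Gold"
1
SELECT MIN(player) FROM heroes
4956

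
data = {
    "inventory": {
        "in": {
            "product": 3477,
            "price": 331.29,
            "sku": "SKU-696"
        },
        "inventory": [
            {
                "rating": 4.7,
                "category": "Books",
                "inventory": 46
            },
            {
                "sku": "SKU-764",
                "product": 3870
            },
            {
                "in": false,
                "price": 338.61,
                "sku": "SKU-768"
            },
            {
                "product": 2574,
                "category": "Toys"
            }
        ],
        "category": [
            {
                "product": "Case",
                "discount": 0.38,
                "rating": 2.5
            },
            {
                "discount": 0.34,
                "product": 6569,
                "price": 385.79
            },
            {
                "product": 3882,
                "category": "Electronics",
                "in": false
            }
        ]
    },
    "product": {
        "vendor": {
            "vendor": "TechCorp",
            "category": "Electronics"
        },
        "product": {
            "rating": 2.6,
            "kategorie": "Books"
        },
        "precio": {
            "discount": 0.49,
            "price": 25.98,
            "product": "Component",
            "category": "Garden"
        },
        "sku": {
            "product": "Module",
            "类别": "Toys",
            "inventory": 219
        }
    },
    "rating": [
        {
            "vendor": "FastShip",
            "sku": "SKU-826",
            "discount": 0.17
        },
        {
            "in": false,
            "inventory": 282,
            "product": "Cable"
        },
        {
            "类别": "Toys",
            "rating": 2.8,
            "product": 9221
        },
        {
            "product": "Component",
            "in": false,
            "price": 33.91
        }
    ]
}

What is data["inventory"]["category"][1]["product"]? 6569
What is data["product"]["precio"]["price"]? 25.98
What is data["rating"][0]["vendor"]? "FastShip"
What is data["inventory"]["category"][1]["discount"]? 0.34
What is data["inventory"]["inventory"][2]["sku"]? "SKU-768"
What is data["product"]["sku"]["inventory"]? 219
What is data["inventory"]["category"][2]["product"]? 3882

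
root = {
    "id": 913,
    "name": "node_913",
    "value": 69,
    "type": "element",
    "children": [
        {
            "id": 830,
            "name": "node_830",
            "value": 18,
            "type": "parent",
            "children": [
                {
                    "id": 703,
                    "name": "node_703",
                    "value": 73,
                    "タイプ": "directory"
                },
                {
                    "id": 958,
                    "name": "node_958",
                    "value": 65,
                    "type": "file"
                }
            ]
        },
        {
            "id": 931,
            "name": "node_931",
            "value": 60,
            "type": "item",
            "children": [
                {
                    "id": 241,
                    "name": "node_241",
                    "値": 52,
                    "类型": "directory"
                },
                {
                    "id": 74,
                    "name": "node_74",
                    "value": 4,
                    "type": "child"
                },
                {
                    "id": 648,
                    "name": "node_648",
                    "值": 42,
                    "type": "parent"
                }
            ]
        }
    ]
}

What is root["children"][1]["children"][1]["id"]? 74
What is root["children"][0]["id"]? 830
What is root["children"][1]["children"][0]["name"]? "node_241"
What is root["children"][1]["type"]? "item"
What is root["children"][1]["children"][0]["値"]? 52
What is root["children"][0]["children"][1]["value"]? 65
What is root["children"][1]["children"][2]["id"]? 648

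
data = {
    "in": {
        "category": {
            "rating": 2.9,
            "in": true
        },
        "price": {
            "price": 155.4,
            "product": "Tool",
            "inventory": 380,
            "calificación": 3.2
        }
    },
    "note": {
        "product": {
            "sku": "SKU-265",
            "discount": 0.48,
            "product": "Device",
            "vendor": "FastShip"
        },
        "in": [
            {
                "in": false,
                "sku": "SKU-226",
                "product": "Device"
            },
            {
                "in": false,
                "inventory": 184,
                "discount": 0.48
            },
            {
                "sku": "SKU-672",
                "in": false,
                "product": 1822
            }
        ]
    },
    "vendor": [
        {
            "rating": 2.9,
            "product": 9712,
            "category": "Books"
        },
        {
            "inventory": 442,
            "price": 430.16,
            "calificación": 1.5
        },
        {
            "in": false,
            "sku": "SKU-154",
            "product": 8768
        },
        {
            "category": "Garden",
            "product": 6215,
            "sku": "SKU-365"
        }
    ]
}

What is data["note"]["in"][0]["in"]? False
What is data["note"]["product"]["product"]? "Device"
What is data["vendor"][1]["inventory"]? 442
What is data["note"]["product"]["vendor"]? "FastShip"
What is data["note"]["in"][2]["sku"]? "SKU-672"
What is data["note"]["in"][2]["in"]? False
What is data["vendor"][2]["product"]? 8768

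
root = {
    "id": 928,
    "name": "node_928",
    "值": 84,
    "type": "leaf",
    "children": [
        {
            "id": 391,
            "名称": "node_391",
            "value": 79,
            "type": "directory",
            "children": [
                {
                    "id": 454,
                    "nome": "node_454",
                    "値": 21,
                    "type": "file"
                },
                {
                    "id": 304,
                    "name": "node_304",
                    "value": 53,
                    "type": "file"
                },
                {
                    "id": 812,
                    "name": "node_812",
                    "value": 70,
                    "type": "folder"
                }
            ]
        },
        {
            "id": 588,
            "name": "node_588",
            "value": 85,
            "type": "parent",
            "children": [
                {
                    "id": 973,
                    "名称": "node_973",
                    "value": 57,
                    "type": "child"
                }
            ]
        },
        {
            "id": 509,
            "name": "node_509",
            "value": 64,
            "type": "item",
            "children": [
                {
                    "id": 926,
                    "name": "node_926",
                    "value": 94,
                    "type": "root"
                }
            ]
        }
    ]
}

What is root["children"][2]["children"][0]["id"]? 926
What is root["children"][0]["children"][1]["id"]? 304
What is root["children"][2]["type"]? "item"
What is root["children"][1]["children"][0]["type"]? "child"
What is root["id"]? 928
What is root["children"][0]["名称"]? "node_391"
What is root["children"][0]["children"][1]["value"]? 53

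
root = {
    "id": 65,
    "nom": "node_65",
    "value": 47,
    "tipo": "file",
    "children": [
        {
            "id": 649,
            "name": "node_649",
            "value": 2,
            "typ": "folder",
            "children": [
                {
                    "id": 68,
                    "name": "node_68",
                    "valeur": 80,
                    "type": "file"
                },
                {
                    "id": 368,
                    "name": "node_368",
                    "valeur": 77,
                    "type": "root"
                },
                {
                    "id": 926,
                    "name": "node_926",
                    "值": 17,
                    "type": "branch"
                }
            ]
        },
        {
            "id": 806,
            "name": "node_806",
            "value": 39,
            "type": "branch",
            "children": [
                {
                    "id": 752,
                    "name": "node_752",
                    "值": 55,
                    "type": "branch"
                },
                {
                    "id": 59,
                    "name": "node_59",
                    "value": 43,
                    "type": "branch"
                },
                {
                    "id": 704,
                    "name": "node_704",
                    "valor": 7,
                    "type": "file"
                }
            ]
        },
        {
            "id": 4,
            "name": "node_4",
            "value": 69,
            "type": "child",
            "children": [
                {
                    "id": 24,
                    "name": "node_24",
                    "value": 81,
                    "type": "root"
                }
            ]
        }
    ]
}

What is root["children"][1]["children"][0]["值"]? 55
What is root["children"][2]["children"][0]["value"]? 81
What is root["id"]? 65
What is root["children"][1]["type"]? "branch"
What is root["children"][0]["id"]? 649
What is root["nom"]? "node_65"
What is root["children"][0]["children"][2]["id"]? 926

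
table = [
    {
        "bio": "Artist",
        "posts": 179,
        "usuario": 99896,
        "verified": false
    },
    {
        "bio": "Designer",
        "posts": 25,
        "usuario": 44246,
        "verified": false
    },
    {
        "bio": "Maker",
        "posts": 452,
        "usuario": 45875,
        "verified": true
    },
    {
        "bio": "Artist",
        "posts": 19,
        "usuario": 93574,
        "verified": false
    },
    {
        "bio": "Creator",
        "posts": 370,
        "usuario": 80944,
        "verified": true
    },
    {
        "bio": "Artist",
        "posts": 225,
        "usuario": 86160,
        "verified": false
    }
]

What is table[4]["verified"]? True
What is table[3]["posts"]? 19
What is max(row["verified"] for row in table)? True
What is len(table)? 6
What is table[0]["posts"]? 179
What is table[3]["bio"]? "Artist"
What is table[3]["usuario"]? 93574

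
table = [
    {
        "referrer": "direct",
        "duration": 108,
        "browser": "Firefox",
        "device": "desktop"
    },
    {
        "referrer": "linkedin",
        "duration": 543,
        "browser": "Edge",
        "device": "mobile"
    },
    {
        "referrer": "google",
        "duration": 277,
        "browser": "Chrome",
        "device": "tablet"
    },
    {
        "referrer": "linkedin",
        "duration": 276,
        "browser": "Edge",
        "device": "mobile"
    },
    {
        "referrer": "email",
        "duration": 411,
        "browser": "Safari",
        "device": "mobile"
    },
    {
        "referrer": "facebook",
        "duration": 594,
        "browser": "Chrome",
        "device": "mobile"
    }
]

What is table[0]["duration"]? 108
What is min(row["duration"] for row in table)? 108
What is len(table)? 6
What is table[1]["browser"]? "Edge"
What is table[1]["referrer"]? "linkedin"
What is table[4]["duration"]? 411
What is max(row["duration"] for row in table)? 594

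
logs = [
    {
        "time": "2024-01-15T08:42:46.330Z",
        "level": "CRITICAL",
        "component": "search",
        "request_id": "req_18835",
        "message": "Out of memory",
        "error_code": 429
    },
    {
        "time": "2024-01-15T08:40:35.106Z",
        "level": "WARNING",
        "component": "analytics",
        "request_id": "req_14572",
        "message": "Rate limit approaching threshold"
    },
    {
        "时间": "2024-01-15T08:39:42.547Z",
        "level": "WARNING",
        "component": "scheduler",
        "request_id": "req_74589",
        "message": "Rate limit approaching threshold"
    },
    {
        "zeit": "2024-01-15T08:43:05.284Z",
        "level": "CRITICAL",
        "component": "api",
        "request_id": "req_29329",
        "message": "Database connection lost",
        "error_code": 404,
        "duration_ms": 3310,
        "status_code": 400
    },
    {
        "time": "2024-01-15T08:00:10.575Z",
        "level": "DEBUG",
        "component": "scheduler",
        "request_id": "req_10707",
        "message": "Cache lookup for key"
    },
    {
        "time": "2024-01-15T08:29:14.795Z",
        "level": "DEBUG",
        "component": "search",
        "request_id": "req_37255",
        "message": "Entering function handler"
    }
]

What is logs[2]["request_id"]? "req_74589"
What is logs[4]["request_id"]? "req_10707"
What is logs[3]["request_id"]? "req_29329"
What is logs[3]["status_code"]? 400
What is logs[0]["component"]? "search"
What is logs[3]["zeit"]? "2024-01-15T08:43:05.284Z"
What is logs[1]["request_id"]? "req_14572"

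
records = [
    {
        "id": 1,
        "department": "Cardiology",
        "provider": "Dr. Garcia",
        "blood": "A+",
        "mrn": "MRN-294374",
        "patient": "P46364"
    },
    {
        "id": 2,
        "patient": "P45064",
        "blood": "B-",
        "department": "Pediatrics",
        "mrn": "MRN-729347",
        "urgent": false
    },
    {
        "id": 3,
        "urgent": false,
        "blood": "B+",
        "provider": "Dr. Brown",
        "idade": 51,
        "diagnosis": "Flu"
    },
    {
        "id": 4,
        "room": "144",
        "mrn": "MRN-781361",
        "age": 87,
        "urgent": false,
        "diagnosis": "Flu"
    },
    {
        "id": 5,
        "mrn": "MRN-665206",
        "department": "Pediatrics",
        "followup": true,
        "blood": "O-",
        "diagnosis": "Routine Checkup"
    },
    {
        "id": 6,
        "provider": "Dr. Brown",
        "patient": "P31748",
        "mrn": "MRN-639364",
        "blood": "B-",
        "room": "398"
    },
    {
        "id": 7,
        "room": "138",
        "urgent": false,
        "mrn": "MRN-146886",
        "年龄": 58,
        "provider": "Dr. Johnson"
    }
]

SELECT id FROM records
[1, 2, 3, 4, 5, 6, 7]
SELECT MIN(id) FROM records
1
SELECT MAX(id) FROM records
7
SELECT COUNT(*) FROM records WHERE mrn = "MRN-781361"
1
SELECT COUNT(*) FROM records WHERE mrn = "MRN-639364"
1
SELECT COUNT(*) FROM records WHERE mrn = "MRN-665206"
1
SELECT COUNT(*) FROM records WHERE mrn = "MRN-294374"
1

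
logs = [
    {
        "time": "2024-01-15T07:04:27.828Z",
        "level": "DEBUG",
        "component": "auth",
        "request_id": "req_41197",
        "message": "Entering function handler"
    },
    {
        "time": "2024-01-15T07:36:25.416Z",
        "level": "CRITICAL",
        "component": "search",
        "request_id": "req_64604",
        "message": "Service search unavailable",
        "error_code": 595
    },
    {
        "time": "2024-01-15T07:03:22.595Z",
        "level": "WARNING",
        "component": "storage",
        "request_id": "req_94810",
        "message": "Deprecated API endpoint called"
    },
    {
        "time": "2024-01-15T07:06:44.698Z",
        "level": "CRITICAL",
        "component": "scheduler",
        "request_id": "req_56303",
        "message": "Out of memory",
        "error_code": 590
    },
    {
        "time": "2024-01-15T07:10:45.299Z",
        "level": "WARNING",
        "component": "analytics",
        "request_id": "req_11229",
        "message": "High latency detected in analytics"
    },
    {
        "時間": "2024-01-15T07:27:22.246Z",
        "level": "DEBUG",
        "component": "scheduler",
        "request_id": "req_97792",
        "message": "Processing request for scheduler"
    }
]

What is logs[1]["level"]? "CRITICAL"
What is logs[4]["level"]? "WARNING"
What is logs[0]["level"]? "DEBUG"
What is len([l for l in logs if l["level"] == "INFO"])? 0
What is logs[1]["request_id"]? "req_64604"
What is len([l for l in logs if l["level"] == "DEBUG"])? 2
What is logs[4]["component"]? "analytics"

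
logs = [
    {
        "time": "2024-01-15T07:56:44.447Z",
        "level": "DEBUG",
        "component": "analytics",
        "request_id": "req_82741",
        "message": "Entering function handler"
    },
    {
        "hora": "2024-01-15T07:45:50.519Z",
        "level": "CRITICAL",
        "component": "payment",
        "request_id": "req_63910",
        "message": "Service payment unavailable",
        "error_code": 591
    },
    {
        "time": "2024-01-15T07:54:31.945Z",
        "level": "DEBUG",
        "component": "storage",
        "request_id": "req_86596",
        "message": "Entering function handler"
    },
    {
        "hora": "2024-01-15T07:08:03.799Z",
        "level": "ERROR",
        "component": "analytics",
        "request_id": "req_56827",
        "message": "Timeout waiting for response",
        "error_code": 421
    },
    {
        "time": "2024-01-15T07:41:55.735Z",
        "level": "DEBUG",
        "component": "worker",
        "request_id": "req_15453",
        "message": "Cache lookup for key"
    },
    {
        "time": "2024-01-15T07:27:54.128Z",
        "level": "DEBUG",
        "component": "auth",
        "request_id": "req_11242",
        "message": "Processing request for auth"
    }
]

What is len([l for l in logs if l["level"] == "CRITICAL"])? 1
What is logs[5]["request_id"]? "req_11242"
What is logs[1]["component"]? "payment"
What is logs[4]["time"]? "2024-01-15T07:41:55.735Z"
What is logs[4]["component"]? "worker"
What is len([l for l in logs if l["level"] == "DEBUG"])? 4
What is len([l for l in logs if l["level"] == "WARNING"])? 0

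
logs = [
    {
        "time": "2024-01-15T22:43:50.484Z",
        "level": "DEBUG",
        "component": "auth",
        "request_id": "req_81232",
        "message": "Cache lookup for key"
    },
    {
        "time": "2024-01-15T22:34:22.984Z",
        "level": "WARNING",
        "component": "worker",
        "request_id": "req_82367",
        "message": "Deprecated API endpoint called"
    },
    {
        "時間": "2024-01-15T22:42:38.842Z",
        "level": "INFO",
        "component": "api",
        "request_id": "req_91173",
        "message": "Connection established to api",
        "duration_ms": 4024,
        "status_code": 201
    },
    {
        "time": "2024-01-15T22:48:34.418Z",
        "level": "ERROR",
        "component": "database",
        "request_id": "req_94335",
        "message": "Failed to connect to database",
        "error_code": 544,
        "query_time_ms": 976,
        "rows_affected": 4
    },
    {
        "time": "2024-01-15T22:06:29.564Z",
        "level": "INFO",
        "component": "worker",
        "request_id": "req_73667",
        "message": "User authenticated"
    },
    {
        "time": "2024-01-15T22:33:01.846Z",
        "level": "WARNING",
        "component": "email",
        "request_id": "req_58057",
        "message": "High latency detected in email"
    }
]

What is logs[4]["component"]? "worker"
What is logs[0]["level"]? "DEBUG"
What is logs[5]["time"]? "2024-01-15T22:33:01.846Z"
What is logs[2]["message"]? "Connection established to api"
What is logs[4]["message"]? "User authenticated"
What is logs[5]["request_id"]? "req_58057"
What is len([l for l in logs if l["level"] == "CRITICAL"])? 0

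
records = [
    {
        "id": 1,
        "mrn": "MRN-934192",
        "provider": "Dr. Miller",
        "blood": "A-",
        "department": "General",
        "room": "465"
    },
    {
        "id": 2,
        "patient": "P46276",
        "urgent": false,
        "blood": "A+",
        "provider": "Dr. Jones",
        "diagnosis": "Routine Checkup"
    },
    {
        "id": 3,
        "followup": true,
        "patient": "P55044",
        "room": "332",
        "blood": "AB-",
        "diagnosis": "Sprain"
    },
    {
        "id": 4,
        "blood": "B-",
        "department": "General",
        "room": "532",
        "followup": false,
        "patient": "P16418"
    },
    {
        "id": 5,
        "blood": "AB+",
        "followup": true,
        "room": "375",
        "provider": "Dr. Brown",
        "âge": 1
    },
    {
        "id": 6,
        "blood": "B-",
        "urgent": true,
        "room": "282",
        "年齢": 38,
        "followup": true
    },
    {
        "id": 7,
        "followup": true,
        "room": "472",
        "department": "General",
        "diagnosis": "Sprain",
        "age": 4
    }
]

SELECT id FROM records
[1, 2, 3, 4, 5, 6, 7]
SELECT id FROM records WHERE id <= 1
[1]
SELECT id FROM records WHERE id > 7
[]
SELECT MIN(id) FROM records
1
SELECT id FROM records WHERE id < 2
[1]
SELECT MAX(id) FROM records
7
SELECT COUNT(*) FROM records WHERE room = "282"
1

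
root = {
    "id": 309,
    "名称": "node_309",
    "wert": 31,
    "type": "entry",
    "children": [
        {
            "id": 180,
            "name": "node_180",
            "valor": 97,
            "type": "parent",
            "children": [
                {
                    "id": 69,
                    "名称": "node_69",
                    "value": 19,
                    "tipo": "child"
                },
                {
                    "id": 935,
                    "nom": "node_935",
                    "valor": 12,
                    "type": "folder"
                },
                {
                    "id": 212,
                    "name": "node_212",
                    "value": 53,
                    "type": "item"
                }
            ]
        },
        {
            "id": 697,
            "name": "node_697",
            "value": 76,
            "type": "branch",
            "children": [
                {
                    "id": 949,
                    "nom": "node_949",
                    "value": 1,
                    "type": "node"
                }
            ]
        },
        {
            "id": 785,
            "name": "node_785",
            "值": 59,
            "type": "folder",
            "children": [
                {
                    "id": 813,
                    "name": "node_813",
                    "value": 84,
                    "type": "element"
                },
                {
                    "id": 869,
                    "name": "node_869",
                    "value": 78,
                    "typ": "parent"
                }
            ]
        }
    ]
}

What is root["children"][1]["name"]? "node_697"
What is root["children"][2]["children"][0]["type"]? "element"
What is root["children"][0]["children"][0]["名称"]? "node_69"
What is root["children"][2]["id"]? 785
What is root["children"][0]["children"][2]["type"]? "item"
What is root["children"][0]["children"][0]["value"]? 19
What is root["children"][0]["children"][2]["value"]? 53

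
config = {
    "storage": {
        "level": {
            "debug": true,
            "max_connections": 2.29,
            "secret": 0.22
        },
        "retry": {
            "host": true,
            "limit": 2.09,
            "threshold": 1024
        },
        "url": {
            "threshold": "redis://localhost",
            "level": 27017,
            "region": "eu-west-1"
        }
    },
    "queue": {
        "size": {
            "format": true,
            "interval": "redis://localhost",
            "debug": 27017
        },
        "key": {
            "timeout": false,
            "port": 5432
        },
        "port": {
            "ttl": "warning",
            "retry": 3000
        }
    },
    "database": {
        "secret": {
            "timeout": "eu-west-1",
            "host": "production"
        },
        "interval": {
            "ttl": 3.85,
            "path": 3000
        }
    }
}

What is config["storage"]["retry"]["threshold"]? 1024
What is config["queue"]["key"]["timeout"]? False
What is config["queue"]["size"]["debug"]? 27017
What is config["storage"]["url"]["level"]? 27017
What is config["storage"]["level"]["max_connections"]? 2.29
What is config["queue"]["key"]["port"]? 5432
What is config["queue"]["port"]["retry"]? 3000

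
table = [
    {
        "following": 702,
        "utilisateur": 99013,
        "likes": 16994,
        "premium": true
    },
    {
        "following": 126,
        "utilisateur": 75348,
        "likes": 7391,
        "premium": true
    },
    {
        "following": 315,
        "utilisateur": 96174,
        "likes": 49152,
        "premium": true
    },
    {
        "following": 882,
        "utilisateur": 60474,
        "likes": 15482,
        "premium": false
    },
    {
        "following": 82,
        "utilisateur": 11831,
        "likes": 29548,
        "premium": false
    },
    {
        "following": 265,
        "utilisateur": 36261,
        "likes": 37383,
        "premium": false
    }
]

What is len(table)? 6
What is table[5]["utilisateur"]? 36261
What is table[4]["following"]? 82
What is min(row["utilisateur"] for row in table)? 11831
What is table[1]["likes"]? 7391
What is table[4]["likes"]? 29548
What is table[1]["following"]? 126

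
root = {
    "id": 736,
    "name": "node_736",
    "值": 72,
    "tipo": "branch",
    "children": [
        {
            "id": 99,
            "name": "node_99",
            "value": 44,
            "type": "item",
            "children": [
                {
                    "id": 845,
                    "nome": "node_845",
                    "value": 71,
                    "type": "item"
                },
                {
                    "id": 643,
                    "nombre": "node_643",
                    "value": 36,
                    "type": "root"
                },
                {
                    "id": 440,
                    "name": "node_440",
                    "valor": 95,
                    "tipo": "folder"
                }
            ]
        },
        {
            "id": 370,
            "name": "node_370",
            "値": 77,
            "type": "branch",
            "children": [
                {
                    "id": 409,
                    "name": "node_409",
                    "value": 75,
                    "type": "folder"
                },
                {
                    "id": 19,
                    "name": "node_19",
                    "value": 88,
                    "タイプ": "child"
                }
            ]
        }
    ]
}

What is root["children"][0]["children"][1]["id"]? 643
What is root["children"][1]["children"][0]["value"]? 75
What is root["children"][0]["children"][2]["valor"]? 95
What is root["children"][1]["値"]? 77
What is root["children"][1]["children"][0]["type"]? "folder"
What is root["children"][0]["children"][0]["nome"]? "node_845"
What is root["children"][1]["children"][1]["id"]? 19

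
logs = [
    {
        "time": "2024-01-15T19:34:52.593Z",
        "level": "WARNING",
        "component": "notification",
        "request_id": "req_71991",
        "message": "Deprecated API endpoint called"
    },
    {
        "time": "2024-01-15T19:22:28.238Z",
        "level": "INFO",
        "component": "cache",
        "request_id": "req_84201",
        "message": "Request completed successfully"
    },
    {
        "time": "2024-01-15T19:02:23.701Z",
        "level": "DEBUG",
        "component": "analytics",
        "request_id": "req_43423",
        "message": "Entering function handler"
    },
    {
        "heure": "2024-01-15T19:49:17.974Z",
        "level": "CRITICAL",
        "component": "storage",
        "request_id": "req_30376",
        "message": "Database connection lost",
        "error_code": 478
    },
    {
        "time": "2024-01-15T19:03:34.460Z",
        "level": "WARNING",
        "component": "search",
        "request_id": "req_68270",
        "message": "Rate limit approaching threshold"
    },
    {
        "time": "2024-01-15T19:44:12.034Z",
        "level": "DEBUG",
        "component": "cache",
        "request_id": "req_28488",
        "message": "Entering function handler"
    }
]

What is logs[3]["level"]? "CRITICAL"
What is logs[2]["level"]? "DEBUG"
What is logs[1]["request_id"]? "req_84201"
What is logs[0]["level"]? "WARNING"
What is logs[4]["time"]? "2024-01-15T19:03:34.460Z"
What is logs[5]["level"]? "DEBUG"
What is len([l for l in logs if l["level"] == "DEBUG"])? 2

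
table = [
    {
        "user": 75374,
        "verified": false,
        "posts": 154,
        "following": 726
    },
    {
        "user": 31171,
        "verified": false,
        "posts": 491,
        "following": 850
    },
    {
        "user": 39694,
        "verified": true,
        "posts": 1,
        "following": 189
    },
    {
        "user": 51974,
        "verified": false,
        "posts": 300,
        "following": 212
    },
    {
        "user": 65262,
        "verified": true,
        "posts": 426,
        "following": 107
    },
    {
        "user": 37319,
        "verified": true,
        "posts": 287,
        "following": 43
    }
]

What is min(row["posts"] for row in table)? 1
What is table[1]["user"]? 31171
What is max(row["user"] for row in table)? 75374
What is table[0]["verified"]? False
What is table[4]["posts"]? 426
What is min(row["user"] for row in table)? 31171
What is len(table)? 6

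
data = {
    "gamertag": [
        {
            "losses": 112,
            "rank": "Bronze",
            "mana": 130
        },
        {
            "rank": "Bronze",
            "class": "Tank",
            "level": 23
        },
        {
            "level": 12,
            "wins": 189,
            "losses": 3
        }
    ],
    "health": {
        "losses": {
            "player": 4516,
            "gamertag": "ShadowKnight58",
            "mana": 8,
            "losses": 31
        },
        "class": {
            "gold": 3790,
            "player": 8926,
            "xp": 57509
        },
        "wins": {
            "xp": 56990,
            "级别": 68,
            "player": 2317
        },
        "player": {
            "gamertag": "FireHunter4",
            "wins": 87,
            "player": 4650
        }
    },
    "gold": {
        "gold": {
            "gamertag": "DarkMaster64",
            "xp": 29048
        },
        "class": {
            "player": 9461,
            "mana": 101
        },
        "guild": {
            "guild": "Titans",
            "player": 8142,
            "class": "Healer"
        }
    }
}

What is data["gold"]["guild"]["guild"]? "Titans"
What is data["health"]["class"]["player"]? 8926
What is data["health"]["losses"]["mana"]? 8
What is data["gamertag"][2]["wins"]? 189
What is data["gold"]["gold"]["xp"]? 29048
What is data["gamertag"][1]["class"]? "Tank"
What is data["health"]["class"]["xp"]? 57509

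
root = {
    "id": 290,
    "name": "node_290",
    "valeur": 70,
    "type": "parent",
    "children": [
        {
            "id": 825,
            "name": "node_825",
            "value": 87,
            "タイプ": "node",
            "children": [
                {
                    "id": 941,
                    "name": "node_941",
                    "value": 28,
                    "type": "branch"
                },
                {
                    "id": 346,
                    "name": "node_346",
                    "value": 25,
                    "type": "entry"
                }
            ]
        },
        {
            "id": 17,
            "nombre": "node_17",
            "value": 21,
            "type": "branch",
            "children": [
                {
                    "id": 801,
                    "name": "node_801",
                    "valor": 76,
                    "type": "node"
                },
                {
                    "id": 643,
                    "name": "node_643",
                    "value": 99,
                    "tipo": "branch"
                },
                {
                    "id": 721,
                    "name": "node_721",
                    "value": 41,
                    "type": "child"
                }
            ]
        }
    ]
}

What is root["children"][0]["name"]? "node_825"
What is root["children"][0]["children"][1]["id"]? 346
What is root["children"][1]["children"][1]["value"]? 99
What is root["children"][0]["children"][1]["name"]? "node_346"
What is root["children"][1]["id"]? 17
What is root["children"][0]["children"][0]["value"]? 28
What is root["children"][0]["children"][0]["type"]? "branch"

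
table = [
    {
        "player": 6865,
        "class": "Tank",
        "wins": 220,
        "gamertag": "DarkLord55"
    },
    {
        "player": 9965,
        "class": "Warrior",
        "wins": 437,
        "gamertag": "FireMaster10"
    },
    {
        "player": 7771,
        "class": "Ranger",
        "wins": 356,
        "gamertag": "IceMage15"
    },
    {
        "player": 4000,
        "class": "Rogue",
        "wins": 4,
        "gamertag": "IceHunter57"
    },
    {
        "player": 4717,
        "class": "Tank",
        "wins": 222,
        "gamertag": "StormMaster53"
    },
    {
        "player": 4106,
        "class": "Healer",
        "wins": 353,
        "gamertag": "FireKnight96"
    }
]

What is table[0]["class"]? "Tank"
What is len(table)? 6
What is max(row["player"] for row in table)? 9965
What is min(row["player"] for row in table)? 4000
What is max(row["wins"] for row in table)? 437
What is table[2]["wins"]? 356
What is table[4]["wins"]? 222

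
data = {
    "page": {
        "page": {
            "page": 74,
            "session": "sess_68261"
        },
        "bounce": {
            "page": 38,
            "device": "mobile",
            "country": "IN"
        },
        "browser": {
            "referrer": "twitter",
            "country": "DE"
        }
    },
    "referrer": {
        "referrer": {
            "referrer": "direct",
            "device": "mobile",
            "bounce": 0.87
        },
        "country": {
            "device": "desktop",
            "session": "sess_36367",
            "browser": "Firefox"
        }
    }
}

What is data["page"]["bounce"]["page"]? 38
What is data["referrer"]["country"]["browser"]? "Firefox"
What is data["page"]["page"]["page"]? 74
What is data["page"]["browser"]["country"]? "DE"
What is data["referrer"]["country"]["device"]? "desktop"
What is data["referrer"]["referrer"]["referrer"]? "direct"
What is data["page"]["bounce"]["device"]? "mobile"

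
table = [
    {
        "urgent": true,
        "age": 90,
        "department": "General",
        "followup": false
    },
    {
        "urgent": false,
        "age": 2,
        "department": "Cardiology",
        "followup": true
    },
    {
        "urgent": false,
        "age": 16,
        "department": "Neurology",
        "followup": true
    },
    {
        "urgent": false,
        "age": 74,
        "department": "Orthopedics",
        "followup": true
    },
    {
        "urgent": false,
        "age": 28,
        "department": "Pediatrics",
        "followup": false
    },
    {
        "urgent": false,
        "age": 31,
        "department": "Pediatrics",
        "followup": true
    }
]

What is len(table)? 6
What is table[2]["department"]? "Neurology"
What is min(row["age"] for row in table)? 2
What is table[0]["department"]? "General"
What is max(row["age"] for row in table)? 90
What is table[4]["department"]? "Pediatrics"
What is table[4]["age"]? 28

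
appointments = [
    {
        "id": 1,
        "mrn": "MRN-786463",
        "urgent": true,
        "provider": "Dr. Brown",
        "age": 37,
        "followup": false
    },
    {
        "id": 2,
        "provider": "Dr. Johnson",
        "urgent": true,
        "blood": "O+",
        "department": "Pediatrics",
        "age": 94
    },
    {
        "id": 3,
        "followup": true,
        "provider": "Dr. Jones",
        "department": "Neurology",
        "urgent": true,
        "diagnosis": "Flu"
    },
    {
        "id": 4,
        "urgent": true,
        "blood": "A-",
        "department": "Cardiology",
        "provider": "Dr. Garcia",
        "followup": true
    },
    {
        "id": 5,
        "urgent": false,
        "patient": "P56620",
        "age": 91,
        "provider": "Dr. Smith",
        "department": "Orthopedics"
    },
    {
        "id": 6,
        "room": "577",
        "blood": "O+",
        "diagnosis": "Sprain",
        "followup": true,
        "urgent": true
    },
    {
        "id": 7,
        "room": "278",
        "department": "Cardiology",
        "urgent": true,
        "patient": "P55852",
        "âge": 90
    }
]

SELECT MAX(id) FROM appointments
7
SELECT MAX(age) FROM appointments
94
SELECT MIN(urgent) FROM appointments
False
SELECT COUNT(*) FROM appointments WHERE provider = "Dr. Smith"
1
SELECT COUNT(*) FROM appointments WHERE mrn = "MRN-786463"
1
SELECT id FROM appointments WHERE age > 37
[2, 5]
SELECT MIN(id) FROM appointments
1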